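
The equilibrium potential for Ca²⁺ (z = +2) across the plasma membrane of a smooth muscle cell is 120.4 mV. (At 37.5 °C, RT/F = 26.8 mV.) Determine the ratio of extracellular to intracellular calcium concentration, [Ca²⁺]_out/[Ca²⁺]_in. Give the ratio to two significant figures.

ln([out]/[in]) = E·z/(26.8) = 120.4 × 2 / 26.8 = 8.9851
[out]/[in] = e^(8.9851) = 7983

8000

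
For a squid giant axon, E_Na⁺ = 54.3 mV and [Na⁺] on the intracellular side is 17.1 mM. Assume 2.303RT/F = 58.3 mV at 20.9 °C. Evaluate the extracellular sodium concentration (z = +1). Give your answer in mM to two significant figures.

Nernst: E = (58.3/1) · log₁₀([out]/[in]), so log₁₀([out]/[in]) = 54.3 × 1 / 58.3 = 0.9314.
[out]/[in] = 10^(0.9314) = 8.539.
[out] = 8.539 × 17.1 = 146 mM.

150 mM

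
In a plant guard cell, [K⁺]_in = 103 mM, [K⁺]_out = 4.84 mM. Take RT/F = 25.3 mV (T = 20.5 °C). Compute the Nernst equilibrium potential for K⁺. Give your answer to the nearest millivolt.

E = (25.3/z) · ln([K⁺]_out/[K⁺]_in) with z = +1.
= (25.3/1) · ln(4.84/103) = 25.30 · ln(0.04699)
= 25.30 · (-3.0578) = -77.36 mV

-77 mV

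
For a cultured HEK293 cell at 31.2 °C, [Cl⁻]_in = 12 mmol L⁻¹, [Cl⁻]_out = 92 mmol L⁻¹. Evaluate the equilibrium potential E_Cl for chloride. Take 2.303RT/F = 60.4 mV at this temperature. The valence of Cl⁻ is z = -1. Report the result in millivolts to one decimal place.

E = (60.4/z) · log₁₀([Cl⁻]_out/[Cl⁻]_in) with z = -1.
For an anion, dividing by z = -1 reverses the sign.
= (60.4/-1) · log₁₀(92/12) = -60.40 · log₁₀(7.667)
= -60.40 · (0.8846) = -53.43 mV

-53.4 mV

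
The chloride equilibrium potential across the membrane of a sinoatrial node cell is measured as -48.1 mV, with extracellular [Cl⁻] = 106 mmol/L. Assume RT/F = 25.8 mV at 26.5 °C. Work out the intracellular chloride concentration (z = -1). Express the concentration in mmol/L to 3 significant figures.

Nernst: E = (25.8/-1) · ln([out]/[in]), so ln([out]/[in]) = -48.1 × -1 / 25.8 = 1.8643.
[out]/[in] = e^(1.8643) = 6.452.
[in] = 106 / 6.452 = 16.43 mmol/L.

16.4 mmol/L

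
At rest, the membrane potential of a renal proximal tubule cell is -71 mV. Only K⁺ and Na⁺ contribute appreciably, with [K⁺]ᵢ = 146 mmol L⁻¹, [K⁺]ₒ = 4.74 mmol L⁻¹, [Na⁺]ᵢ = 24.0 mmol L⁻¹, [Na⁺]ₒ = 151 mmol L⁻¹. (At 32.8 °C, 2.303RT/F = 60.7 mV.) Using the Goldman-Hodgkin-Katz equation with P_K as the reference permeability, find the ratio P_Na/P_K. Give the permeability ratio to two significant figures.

Let α = P_Na/P_K. GHK: Vm = 60.7·log₁₀[(Kₒ + α·Naₒ)/(Kᵢ + α·Naᵢ)].
10^(Vm/60.7) = 10^(-71.0/60.7) = 0.067657
So 0.067657·(Kᵢ + α·Naᵢ) = Kₒ + α·Naₒ → α = (0.067657·146.0 − 4.74) / (151.0 − 0.067657·24.0)
α = (9.878 − 4.74) / (151.0 − 1.624) = 5.138/149.4 = 0.0344

0.034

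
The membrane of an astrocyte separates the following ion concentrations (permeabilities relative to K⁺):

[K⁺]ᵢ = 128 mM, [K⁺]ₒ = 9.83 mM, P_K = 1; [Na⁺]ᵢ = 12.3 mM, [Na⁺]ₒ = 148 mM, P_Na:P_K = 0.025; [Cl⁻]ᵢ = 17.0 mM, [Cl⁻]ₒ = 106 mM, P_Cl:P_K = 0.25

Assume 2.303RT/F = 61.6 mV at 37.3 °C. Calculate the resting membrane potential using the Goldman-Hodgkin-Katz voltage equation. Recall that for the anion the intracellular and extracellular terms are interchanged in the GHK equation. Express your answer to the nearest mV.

-58 mV

Vm = 61.6 · log₁₀[(Σ P·[cation]ₒ + Σ P·[anion]ᵢ) / (Σ P·[cation]ᵢ + Σ P·[anion]ₒ)]
Numerator = 1×9.83 + 0.025×148 + 0.25×17.0 = 17.78
Denominator = 1×128 + 0.025×12.3 + 0.25×106 = 154.8
Vm = 61.6 · log₁₀(0.11485) = 61.6 × (-0.9399) = -57.90 mV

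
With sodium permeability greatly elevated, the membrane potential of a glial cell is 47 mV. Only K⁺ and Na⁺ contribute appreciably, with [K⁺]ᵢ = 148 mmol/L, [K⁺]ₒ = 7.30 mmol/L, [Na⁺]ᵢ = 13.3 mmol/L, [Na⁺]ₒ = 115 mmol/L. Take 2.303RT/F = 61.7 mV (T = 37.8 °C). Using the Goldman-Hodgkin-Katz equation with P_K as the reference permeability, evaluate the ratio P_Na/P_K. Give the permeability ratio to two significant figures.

22

Let α = P_Na/P_K. GHK: Vm = 61.7·log₁₀[(Kₒ + α·Naₒ)/(Kᵢ + α·Naᵢ)].
10^(Vm/61.7) = 10^(47.0/61.7) = 5.7776
So 5.7776·(Kᵢ + α·Naᵢ) = Kₒ + α·Naₒ → α = (5.7776·148.0 − 7.3) / (115.0 − 5.7776·13.3)
α = (855.1 − 7.3) / (115.0 − 76.84) = 847.8/38.16 = 22.22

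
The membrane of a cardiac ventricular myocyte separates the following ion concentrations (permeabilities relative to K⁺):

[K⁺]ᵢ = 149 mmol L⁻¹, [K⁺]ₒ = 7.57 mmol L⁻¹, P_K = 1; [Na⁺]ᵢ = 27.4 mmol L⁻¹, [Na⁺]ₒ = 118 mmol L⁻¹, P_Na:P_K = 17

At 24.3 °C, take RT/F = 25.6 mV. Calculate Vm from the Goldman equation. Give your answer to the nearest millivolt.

30 mV

Vm = 25.6 · ln[(Σ P·[cation]ₒ + Σ P·[anion]ᵢ) / (Σ P·[cation]ᵢ + Σ P·[anion]ₒ)]
Numerator = 1×7.57 + 17×118 = 2014
Denominator = 1×149 + 17×27.4 = 614.8
Vm = 25.6 · ln(3.2752) = 25.6 × (1.1864) = 30.37 mV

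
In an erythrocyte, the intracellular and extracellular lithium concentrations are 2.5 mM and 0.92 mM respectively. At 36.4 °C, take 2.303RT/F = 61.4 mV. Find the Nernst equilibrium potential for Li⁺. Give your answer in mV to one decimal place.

E = (61.4/z) · log₁₀([Li⁺]_out/[Li⁺]_in) with z = +1.
= (61.4/1) · log₁₀(0.92/2.5) = 61.40 · log₁₀(0.368)
= 61.40 · (-0.4342) = -26.66 mV

-26.7 mV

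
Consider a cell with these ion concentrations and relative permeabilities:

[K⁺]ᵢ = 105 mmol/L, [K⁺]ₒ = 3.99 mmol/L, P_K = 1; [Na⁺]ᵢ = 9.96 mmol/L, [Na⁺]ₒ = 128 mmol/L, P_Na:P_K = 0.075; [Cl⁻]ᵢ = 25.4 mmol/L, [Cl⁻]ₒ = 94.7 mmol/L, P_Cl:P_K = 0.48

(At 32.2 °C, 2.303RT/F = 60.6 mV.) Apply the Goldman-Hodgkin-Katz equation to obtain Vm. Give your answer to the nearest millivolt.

Vm = 60.6 · log₁₀[(Σ P·[cation]ₒ + Σ P·[anion]ᵢ) / (Σ P·[cation]ᵢ + Σ P·[anion]ₒ)]
Numerator = 1×3.99 + 0.075×128 + 0.48×25.4 = 25.78
Denominator = 1×105 + 0.075×9.96 + 0.48×94.7 = 151.2
Vm = 60.6 · log₁₀(0.17051) = 60.6 × (-0.7682) = -46.56 mV

-47 mV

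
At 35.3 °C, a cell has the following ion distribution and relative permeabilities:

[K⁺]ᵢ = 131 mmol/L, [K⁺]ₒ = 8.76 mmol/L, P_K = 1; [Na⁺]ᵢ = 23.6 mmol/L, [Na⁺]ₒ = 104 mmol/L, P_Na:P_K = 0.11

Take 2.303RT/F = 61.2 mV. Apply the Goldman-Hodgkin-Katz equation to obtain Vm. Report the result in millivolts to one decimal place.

-50.2 mV

Vm = 61.2 · log₁₀[(Σ P·[cation]ₒ + Σ P·[anion]ᵢ) / (Σ P·[cation]ᵢ + Σ P·[anion]ₒ)]
Numerator = 1×8.76 + 0.11×104 = 20.2
Denominator = 1×131 + 0.11×23.6 = 133.6
Vm = 61.2 · log₁₀(0.1512) = 61.2 × (-0.8204) = -50.21 mV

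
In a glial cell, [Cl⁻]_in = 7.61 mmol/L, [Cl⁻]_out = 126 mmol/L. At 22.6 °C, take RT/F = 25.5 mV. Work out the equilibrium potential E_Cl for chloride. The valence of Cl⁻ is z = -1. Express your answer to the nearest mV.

E = (25.5/z) · ln([Cl⁻]_out/[Cl⁻]_in) with z = -1.
For an anion, dividing by z = -1 reverses the sign.
= (25.5/-1) · ln(126/7.61) = -25.50 · ln(16.56)
= -25.50 · (2.8068) = -71.57 mV

-72 mV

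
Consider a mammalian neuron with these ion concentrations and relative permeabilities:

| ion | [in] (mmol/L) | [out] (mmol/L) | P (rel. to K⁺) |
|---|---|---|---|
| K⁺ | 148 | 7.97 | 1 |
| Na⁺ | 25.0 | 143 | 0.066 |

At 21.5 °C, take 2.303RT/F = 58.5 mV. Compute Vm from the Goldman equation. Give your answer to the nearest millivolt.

Vm = 58.5 · log₁₀[(Σ P·[cation]ₒ + Σ P·[anion]ᵢ) / (Σ P·[cation]ᵢ + Σ P·[anion]ₒ)]
Numerator = 1×7.97 + 0.066×143 = 17.41
Denominator = 1×148 + 0.066×25.0 = 149.7
Vm = 58.5 · log₁₀(0.11632) = 58.5 × (-0.9343) = -54.66 mV

-55 mV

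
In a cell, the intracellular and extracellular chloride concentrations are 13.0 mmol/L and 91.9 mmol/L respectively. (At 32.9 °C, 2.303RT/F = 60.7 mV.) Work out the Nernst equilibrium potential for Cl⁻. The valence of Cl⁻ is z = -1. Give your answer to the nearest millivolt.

-52 mV

E = (60.7/z) · log₁₀([Cl⁻]_out/[Cl⁻]_in) with z = -1.
For an anion, dividing by z = -1 reverses the sign.
= (60.7/-1) · log₁₀(91.9/13.0) = -60.70 · log₁₀(7.069)
= -60.70 · (0.8494) = -51.56 mV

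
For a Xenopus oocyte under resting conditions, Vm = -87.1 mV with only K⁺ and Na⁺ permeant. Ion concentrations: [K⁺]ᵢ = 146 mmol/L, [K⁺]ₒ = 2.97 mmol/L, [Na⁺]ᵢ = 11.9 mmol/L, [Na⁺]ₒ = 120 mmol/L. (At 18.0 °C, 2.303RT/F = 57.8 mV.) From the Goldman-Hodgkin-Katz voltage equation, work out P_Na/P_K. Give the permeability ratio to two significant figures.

Let α = P_Na/P_K. GHK: Vm = 57.8·log₁₀[(Kₒ + α·Naₒ)/(Kᵢ + α·Naᵢ)].
10^(Vm/57.8) = 10^(-87.1/57.8) = 0.031123
So 0.031123·(Kᵢ + α·Naᵢ) = Kₒ + α·Naₒ → α = (0.031123·146.0 − 2.97) / (120.0 − 0.031123·11.9)
α = (4.544 − 2.97) / (120.0 − 0.3704) = 1.574/119.6 = 0.01316

0.013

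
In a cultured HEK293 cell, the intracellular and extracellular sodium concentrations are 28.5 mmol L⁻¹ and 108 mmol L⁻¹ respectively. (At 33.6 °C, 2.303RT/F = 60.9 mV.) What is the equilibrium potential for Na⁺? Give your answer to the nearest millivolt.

E = (60.9/z) · log₁₀([Na⁺]_out/[Na⁺]_in) with z = +1.
= (60.9/1) · log₁₀(108/28.5) = 60.90 · log₁₀(3.789)
= 60.90 · (0.5786) = 35.24 mV

35 mV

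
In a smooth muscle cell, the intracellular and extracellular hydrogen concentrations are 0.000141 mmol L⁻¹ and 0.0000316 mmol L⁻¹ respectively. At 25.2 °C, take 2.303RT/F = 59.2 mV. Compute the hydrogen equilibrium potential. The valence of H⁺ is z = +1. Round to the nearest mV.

E = (59.2/z) · log₁₀([H⁺]_out/[H⁺]_in) with z = +1.
= (59.2/1) · log₁₀(0.0000316/0.000141) = 59.20 · log₁₀(0.2241)
= 59.20 · (-0.6495) = -38.45 mV

-38 mV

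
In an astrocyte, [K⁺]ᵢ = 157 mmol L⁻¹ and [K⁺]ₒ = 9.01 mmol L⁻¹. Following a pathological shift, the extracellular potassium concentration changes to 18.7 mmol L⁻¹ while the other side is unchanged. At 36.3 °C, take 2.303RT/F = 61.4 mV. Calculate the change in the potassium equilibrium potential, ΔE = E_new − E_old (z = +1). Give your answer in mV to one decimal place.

E_old = (61.4/1)·log₁₀(9.01/157) = -76.21 mV
E_new = (61.4/1)·log₁₀(18.7/157) = -56.74 mV
ΔE = -56.74 − (-76.21) = 19.47 mV

19.5 mV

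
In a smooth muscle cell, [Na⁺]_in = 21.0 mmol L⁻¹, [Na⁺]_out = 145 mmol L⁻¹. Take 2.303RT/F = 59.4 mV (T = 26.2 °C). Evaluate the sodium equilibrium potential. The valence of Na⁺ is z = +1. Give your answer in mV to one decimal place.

49.8 mV

E = (59.4/z) · log₁₀([Na⁺]_out/[Na⁺]_in) with z = +1.
= (59.4/1) · log₁₀(145/21.0) = 59.40 · log₁₀(6.905)
= 59.40 · (0.8391) = 49.85 mV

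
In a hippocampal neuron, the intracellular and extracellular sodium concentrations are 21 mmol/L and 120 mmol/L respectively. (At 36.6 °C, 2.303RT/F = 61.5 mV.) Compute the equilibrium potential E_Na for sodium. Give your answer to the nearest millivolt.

47 mV

E = (61.5/z) · log₁₀([Na⁺]_out/[Na⁺]_in) with z = +1.
= (61.5/1) · log₁₀(120/21) = 61.50 · log₁₀(5.714)
= 61.50 · (0.7570) = 46.55 mV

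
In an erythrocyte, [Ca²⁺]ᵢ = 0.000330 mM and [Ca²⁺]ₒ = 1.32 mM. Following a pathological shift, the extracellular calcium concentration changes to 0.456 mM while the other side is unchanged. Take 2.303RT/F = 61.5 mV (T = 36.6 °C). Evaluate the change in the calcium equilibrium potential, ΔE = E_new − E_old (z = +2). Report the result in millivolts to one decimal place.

-14.2 mV

E_old = (61.5/2)·log₁₀(1.32/0.000330) = 110.76 mV
E_new = (61.5/2)·log₁₀(0.456/0.000330) = 96.57 mV
ΔE = 96.57 − (110.76) = -14.19 mV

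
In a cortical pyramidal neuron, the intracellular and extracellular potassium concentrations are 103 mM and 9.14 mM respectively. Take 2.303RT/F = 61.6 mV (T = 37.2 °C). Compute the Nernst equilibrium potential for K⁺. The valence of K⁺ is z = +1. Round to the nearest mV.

E = (61.6/z) · log₁₀([K⁺]_out/[K⁺]_in) with z = +1.
= (61.6/1) · log₁₀(9.14/103) = 61.60 · log₁₀(0.08874)
= 61.60 · (-1.0519) = -64.80 mV

-65 mV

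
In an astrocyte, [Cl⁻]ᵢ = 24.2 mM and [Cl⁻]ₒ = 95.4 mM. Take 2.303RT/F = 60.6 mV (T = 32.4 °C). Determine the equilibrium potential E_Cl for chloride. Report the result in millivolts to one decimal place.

-36.1 mV

E = (60.6/z) · log₁₀([Cl⁻]_out/[Cl⁻]_in) with z = -1.
For an anion, dividing by z = -1 reverses the sign.
= (60.6/-1) · log₁₀(95.4/24.2) = -60.60 · log₁₀(3.942)
= -60.60 · (0.5957) = -36.10 mV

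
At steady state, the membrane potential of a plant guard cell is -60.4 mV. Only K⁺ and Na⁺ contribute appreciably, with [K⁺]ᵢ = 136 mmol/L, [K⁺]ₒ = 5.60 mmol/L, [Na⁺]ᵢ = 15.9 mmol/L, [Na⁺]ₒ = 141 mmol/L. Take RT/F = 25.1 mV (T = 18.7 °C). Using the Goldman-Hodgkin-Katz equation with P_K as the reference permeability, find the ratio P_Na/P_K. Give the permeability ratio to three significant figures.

0.0477

Let α = P_Na/P_K. GHK: Vm = 25.1·ln[(Kₒ + α·Naₒ)/(Kᵢ + α·Naᵢ)].
e^(Vm/25.1) = e^(-60.4/25.1) = 0.090142
So 0.090142·(Kᵢ + α·Naᵢ) = Kₒ + α·Naₒ → α = (0.090142·136.0 − 5.6) / (141.0 − 0.090142·15.9)
α = (12.26 − 5.6) / (141.0 − 1.433) = 6.659/139.6 = 0.04771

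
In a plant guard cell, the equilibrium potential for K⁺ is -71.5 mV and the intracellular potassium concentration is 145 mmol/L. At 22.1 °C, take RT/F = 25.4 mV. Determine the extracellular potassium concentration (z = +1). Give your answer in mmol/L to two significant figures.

8.7 mmol/L

Nernst: E = (25.4/1) · ln([out]/[in]), so ln([out]/[in]) = -71.5 × 1 / 25.4 = -2.8150.
[out]/[in] = e^(-2.8150) = 0.05991.
[out] = 0.05991 × 145 = 8.687 mmol/L.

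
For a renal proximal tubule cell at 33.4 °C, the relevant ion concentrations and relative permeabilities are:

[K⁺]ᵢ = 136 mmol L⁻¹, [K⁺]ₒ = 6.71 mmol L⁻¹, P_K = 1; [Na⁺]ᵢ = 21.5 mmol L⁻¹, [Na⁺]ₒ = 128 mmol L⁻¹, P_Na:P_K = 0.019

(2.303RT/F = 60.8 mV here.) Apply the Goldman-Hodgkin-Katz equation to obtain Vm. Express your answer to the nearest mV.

Vm = 60.8 · log₁₀[(Σ P·[cation]ₒ + Σ P·[anion]ᵢ) / (Σ P·[cation]ᵢ + Σ P·[anion]ₒ)]
Numerator = 1×6.71 + 0.019×128 = 9.142
Denominator = 1×136 + 0.019×21.5 = 136.4
Vm = 60.8 · log₁₀(0.067019) = 60.8 × (-1.1738) = -71.37 mV

-71 mV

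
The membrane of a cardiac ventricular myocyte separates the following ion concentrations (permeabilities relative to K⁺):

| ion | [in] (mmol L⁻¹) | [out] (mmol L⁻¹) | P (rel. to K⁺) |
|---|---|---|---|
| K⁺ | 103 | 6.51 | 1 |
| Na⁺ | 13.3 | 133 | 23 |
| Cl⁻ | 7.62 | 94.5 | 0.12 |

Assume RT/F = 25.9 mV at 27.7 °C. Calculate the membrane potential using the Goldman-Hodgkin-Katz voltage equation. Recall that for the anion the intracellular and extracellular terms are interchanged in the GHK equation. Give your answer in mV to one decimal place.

Vm = 25.9 · ln[(Σ P·[cation]ₒ + Σ P·[anion]ᵢ) / (Σ P·[cation]ᵢ + Σ P·[anion]ₒ)]
Numerator = 1×6.51 + 23×133 + 0.12×7.62 = 3066
Denominator = 1×103 + 23×13.3 + 0.12×94.5 = 420.2
Vm = 25.9 · ln(7.2968) = 25.9 × (1.9874) = 51.47 mV

51.5 mV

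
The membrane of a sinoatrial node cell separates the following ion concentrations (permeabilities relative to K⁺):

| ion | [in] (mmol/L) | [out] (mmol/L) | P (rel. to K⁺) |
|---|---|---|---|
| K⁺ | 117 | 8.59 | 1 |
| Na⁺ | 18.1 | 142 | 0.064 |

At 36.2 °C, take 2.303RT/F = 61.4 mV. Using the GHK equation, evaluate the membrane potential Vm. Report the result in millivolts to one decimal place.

-50.7 mV

Vm = 61.4 · log₁₀[(Σ P·[cation]ₒ + Σ P·[anion]ᵢ) / (Σ P·[cation]ᵢ + Σ P·[anion]ₒ)]
Numerator = 1×8.59 + 0.064×142 = 17.68
Denominator = 1×117 + 0.064×18.1 = 118.2
Vm = 61.4 · log₁₀(0.14961) = 61.4 × (-0.8250) = -50.66 mV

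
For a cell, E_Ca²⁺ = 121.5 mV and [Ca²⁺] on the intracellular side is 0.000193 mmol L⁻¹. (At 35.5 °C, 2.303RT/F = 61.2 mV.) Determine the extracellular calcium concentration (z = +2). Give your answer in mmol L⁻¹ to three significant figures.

1.80 mmol L⁻¹

Nernst: E = (61.2/2) · log₁₀([out]/[in]), so log₁₀([out]/[in]) = 121.5 × 2 / 61.2 = 3.9706.
[out]/[in] = 10^(3.9706) = 9345.
[out] = 9345 × 0.000193 = 1.804 mmol L⁻¹.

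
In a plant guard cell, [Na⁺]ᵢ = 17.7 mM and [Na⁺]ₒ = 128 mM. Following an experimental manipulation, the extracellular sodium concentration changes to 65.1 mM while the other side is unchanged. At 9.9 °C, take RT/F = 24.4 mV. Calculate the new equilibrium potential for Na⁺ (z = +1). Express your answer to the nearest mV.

32 mV

After the shift: [Na⁺]_out = 65.1, [Na⁺]_in = 17.7 mM.
E_new = (24.4/1)·ln(65.1/17.7) = 24.40 · (1.3024) = 31.78 mV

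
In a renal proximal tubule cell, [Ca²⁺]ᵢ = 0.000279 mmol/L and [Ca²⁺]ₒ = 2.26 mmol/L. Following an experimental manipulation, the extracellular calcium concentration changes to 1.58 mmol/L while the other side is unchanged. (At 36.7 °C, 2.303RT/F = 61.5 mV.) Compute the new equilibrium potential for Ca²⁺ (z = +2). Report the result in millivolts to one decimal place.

115.4 mV

After the shift: [Ca²⁺]_out = 1.58, [Ca²⁺]_in = 0.000279 mmol/L.
E_new = (61.5/2)·log₁₀(1.58/0.000279) = 30.75 · (3.7531) = 115.41 mV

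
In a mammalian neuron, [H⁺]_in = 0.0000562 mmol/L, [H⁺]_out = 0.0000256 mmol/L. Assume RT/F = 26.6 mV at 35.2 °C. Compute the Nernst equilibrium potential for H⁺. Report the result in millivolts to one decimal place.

-20.9 mV

E = (26.6/z) · ln([H⁺]_out/[H⁺]_in) with z = +1.
= (26.6/1) · ln(0.0000256/0.0000562) = 26.60 · ln(0.4555)
= 26.60 · (-0.7863) = -20.92 mV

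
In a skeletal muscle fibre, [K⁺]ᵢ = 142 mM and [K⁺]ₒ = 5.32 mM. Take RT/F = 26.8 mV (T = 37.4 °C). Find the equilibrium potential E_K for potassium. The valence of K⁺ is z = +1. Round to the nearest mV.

E = (26.8/z) · ln([K⁺]_out/[K⁺]_in) with z = +1.
= (26.8/1) · ln(5.32/142) = 26.80 · ln(0.03746)
= 26.80 · (-3.2844) = -88.02 mV

-88 mV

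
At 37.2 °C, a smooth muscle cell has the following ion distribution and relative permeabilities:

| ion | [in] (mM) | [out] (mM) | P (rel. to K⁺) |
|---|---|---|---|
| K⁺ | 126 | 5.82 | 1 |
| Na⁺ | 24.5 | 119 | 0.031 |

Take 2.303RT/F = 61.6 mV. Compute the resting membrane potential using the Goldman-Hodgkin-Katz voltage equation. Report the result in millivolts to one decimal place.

-69.3 mV

Vm = 61.6 · log₁₀[(Σ P·[cation]ₒ + Σ P·[anion]ᵢ) / (Σ P·[cation]ᵢ + Σ P·[anion]ₒ)]
Numerator = 1×5.82 + 0.031×119 = 9.509
Denominator = 1×126 + 0.031×24.5 = 126.8
Vm = 61.6 · log₁₀(0.075016) = 61.6 × (-1.1248) = -69.29 mV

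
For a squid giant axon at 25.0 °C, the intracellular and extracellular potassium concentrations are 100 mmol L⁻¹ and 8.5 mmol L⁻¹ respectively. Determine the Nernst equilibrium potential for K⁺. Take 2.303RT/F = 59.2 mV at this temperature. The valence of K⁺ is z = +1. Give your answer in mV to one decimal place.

-63.4 mV

E = (59.2/z) · log₁₀([K⁺]_out/[K⁺]_in) with z = +1.
= (59.2/1) · log₁₀(8.5/100) = 59.20 · log₁₀(0.085)
= 59.20 · (-1.0706) = -63.38 mV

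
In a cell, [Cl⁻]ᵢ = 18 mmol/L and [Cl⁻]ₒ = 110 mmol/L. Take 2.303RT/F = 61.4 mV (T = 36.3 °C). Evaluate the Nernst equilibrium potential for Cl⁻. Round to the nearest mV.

E = (61.4/z) · log₁₀([Cl⁻]_out/[Cl⁻]_in) with z = -1.
For an anion, dividing by z = -1 reverses the sign.
= (61.4/-1) · log₁₀(110/18) = -61.40 · log₁₀(6.111)
= -61.40 · (0.7861) = -48.27 mV

-48 mV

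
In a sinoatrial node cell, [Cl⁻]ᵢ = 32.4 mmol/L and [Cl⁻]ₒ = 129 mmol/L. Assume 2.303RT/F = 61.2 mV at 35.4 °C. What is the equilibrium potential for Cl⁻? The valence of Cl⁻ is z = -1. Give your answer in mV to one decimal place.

-36.7 mV

E = (61.2/z) · log₁₀([Cl⁻]_out/[Cl⁻]_in) with z = -1.
For an anion, dividing by z = -1 reverses the sign.
= (61.2/-1) · log₁₀(129/32.4) = -61.20 · log₁₀(3.981)
= -61.20 · (0.6000) = -36.72 mV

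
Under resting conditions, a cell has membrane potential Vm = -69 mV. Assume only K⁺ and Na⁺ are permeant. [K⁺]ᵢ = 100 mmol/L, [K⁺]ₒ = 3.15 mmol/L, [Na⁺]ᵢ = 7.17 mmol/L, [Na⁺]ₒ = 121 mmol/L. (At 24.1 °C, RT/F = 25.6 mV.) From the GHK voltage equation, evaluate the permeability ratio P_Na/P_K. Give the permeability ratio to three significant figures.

Let α = P_Na/P_K. GHK: Vm = 25.6·ln[(Kₒ + α·Naₒ)/(Kᵢ + α·Naᵢ)].
e^(Vm/25.6) = e^(-69.0/25.6) = 0.067521
So 0.067521·(Kᵢ + α·Naᵢ) = Kₒ + α·Naₒ → α = (0.067521·100.0 − 3.15) / (121.0 − 0.067521·7.17)
α = (6.752 − 3.15) / (121.0 − 0.4841) = 3.602/120.5 = 0.02989

0.0299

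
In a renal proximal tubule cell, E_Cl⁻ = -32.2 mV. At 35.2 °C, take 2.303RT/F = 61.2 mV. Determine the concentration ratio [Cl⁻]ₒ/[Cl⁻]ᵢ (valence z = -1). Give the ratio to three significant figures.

3.36

log₁₀([out]/[in]) = E·z/(61.2) = -32.2 × -1 / 61.2 = 0.5261
[out]/[in] = 10^(0.5261) = 3.358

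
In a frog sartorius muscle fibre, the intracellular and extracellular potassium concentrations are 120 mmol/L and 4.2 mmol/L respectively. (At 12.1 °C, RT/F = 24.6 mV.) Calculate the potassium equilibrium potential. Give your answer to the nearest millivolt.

-82 mV

E = (24.6/z) · ln([K⁺]_out/[K⁺]_in) with z = +1.
= (24.6/1) · ln(4.2/120) = 24.60 · ln(0.035)
= 24.60 · (-3.3524) = -82.47 mV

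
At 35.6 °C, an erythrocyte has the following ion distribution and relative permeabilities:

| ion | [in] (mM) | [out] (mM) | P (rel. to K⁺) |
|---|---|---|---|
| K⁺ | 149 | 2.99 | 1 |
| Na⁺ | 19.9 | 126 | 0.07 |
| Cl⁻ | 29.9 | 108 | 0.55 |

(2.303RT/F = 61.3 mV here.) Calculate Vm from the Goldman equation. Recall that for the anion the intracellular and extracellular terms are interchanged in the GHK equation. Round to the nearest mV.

-53 mV

Vm = 61.3 · log₁₀[(Σ P·[cation]ₒ + Σ P·[anion]ᵢ) / (Σ P·[cation]ᵢ + Σ P·[anion]ₒ)]
Numerator = 1×2.99 + 0.07×126 + 0.55×29.9 = 28.26
Denominator = 1×149 + 0.07×19.9 + 0.55×108 = 209.8
Vm = 61.3 · log₁₀(0.13468) = 61.3 × (-0.8707) = -53.37 mV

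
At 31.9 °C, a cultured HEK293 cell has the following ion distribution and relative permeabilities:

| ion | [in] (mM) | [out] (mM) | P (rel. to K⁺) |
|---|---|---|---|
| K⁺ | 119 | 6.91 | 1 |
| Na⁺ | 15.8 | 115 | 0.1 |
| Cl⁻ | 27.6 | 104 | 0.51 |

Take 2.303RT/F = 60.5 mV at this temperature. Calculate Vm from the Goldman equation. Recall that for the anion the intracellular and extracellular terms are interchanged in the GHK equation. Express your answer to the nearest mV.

Vm = 60.5 · log₁₀[(Σ P·[cation]ₒ + Σ P·[anion]ᵢ) / (Σ P·[cation]ᵢ + Σ P·[anion]ₒ)]
Numerator = 1×6.91 + 0.1×115 + 0.51×27.6 = 32.49
Denominator = 1×119 + 0.1×15.8 + 0.51×104 = 173.6
Vm = 60.5 · log₁₀(0.18711) = 60.5 × (-0.7279) = -44.04 mV

-44 mV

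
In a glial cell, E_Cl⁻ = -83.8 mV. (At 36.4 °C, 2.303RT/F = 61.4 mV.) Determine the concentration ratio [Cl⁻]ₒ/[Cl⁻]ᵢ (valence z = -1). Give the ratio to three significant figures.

log₁₀([out]/[in]) = E·z/(61.4) = -83.8 × -1 / 61.4 = 1.3648
[out]/[in] = 10^(1.3648) = 23.16

23.2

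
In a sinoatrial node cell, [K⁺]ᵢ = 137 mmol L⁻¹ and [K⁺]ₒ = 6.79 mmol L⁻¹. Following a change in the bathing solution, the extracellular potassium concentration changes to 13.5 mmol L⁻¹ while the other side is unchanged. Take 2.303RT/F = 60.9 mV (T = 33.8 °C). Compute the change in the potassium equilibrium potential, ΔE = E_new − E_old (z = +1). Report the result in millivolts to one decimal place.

18.2 mV

E_old = (60.9/1)·log₁₀(6.79/137) = -79.47 mV
E_new = (60.9/1)·log₁₀(13.5/137) = -61.29 mV
ΔE = -61.29 − (-79.47) = 18.18 mV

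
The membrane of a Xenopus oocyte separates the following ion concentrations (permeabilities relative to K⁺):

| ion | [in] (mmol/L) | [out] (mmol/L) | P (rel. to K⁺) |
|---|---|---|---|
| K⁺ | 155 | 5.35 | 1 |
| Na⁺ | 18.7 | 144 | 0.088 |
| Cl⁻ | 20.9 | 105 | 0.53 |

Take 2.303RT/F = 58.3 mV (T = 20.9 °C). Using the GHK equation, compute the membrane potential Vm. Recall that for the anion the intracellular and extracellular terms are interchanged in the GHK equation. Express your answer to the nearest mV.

-50 mV

Vm = 58.3 · log₁₀[(Σ P·[cation]ₒ + Σ P·[anion]ᵢ) / (Σ P·[cation]ᵢ + Σ P·[anion]ₒ)]
Numerator = 1×5.35 + 0.088×144 + 0.53×20.9 = 29.1
Denominator = 1×155 + 0.088×18.7 + 0.53×105 = 212.3
Vm = 58.3 · log₁₀(0.13707) = 58.3 × (-0.8631) = -50.32 mV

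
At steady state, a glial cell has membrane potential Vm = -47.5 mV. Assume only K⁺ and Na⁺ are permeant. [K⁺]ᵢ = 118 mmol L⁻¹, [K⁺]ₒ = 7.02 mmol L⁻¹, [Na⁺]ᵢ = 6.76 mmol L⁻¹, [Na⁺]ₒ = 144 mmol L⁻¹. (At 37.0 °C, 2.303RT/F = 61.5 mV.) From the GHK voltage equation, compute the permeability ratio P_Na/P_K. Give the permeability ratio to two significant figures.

0.090

Let α = P_Na/P_K. GHK: Vm = 61.5·log₁₀[(Kₒ + α·Naₒ)/(Kᵢ + α·Naᵢ)].
10^(Vm/61.5) = 10^(-47.5/61.5) = 0.1689
So 0.1689·(Kᵢ + α·Naᵢ) = Kₒ + α·Naₒ → α = (0.1689·118.0 − 7.02) / (144.0 − 0.1689·6.76)
α = (19.93 − 7.02) / (144.0 − 1.142) = 12.91/142.9 = 0.09037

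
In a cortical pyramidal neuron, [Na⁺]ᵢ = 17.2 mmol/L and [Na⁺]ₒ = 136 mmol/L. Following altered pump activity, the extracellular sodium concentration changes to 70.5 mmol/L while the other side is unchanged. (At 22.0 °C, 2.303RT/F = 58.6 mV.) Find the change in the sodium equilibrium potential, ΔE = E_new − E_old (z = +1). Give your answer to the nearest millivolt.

-17 mV

E_old = (58.6/1)·log₁₀(136/17.2) = 52.62 mV
E_new = (58.6/1)·log₁₀(70.5/17.2) = 35.90 mV
ΔE = 35.90 − (52.62) = -16.72 mV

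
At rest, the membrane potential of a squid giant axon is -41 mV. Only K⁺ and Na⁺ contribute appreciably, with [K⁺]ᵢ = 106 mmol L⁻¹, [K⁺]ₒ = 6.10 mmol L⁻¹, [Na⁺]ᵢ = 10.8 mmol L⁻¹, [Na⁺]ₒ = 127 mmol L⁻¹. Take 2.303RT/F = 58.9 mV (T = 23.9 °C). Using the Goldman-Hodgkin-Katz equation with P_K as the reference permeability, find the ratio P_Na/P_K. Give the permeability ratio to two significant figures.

Let α = P_Na/P_K. GHK: Vm = 58.9·log₁₀[(Kₒ + α·Naₒ)/(Kᵢ + α·Naᵢ)].
10^(Vm/58.9) = 10^(-41.0/58.9) = 0.20133
So 0.20133·(Kᵢ + α·Naᵢ) = Kₒ + α·Naₒ → α = (0.20133·106.0 − 6.1) / (127.0 − 0.20133·10.8)
α = (21.34 − 6.1) / (127.0 − 2.174) = 15.24/124.8 = 0.1221

0.12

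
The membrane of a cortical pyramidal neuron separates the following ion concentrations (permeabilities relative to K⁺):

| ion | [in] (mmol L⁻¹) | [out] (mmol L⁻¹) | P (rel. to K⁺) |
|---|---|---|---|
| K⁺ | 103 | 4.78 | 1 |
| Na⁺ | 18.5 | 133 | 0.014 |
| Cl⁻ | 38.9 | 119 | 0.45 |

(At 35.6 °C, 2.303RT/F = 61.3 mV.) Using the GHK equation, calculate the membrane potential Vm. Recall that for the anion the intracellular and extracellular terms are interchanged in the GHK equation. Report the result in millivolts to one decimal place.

Vm = 61.3 · log₁₀[(Σ P·[cation]ₒ + Σ P·[anion]ᵢ) / (Σ P·[cation]ᵢ + Σ P·[anion]ₒ)]
Numerator = 1×4.78 + 0.014×133 + 0.45×38.9 = 24.15
Denominator = 1×103 + 0.014×18.5 + 0.45×119 = 156.8
Vm = 61.3 · log₁₀(0.15399) = 61.3 × (-0.8125) = -49.81 mV

-49.8 mV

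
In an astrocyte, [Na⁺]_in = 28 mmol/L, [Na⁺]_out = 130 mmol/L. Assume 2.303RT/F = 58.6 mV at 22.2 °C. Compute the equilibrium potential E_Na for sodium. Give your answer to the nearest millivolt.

E = (58.6/z) · log₁₀([Na⁺]_out/[Na⁺]_in) with z = +1.
= (58.6/1) · log₁₀(130/28) = 58.60 · log₁₀(4.643)
= 58.60 · (0.6668) = 39.07 mV

39 mV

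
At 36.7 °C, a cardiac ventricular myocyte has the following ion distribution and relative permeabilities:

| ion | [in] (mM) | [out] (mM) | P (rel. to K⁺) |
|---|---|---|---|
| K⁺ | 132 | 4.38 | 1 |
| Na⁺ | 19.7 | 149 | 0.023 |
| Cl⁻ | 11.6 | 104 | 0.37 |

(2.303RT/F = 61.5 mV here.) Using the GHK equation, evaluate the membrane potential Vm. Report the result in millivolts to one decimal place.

Vm = 61.5 · log₁₀[(Σ P·[cation]ₒ + Σ P·[anion]ᵢ) / (Σ P·[cation]ᵢ + Σ P·[anion]ₒ)]
Numerator = 1×4.38 + 0.023×149 + 0.37×11.6 = 12.1
Denominator = 1×132 + 0.023×19.7 + 0.37×104 = 170.9
Vm = 61.5 · log₁₀(0.070782) = 61.5 × (-1.1501) = -70.73 mV

-70.7 mV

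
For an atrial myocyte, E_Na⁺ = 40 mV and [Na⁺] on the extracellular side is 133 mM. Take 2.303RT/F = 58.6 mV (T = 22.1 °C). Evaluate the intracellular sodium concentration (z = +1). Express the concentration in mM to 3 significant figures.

27.6 mM

Nernst: E = (58.6/1) · log₁₀([out]/[in]), so log₁₀([out]/[in]) = 40.0 × 1 / 58.6 = 0.6826.
[out]/[in] = 10^(0.6826) = 4.815.
[in] = 133 / 4.815 = 27.62 mM.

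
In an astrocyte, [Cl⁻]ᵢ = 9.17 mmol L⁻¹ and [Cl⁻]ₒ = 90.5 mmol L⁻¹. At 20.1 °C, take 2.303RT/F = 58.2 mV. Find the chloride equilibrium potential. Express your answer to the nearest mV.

E = (58.2/z) · log₁₀([Cl⁻]_out/[Cl⁻]_in) with z = -1.
For an anion, dividing by z = -1 reverses the sign.
= (58.2/-1) · log₁₀(90.5/9.17) = -58.20 · log₁₀(9.869)
= -58.20 · (0.9943) = -57.87 mV

-58 mV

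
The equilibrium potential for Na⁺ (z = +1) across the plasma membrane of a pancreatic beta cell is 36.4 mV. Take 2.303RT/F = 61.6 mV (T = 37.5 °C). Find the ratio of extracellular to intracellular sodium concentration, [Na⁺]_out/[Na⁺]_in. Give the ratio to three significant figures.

3.90

log₁₀([out]/[in]) = E·z/(61.6) = 36.4 × 1 / 61.6 = 0.5909
[out]/[in] = 10^(0.5909) = 3.899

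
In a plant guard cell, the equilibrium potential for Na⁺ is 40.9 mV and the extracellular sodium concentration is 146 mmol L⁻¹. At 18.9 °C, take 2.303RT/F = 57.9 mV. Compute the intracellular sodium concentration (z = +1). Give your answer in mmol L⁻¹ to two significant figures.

29 mmol L⁻¹

Nernst: E = (57.9/1) · log₁₀([out]/[in]), so log₁₀([out]/[in]) = 40.9 × 1 / 57.9 = 0.7064.
[out]/[in] = 10^(0.7064) = 5.086.
[in] = 146 / 5.086 = 28.71 mmol L⁻¹.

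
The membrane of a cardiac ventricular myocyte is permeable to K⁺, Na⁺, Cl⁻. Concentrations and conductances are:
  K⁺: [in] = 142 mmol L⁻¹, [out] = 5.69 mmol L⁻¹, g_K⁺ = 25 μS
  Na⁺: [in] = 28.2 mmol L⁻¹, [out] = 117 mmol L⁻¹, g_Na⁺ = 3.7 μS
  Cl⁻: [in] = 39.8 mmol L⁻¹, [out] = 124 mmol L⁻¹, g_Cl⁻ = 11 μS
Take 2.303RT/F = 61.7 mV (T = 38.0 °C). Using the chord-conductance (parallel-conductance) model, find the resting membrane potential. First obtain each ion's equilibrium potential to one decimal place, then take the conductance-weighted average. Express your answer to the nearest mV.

E_K⁺ = (61.7/1)·log₁₀(5.69/142) = -86.2 mV
E_Na⁺ = (61.7/1)·log₁₀(117/28.2) = 38.1 mV
E_Cl⁻ = (61.7/-1)·log₁₀(124/39.8) = -30.5 mV
Vm = (Σ gᵢEᵢ)/(Σ gᵢ) = (25·-86.2 + 3.7·38.1 + 11·-30.5) / (25 + 3.7 + 11)
= -2349.53 / 39.7 = -59.18 mV

-59 mV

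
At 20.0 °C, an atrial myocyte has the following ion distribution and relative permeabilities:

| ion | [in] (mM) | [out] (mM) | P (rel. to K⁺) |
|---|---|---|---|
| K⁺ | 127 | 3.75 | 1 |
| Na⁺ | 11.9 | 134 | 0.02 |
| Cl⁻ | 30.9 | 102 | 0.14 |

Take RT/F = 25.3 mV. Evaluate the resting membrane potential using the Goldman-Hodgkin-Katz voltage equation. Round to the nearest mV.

-65 mV

Vm = 25.3 · ln[(Σ P·[cation]ₒ + Σ P·[anion]ᵢ) / (Σ P·[cation]ᵢ + Σ P·[anion]ₒ)]
Numerator = 1×3.75 + 0.02×134 + 0.14×30.9 = 10.76
Denominator = 1×127 + 0.02×11.9 + 0.14×102 = 141.5
Vm = 25.3 · ln(0.076004) = 25.3 × (-2.5770) = -65.20 mV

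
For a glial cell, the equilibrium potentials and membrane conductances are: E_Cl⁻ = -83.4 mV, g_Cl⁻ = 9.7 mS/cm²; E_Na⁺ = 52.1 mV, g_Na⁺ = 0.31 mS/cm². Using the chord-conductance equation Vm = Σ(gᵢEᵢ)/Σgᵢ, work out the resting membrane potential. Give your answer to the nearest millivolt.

-79 mV

Σ gᵢEᵢ = 9.7·(-83.4) + 0.31·(52.1) = -792.83
Σ gᵢ = 9.7 + 0.31 = 10.01
Vm = -792.83 / 10.01 = -79.20 mV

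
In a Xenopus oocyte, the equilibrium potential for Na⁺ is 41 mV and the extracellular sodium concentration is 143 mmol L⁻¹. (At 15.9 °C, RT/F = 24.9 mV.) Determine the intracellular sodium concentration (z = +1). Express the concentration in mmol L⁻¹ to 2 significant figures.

Nernst: E = (24.9/1) · ln([out]/[in]), so ln([out]/[in]) = 41.0 × 1 / 24.9 = 1.6466.
[out]/[in] = e^(1.6466) = 5.189.
[in] = 143 / 5.189 = 27.56 mmol L⁻¹.

28 mmol L⁻¹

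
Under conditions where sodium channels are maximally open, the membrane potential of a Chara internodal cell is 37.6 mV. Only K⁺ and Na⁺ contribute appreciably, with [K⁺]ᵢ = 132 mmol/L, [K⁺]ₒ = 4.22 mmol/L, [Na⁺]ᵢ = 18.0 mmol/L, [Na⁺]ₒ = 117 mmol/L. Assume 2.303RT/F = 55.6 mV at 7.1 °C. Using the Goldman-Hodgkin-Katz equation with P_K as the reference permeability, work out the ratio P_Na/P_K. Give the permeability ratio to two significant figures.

Let α = P_Na/P_K. GHK: Vm = 55.6·log₁₀[(Kₒ + α·Naₒ)/(Kᵢ + α·Naᵢ)].
10^(Vm/55.6) = 10^(37.6/55.6) = 4.7452
So 4.7452·(Kᵢ + α·Naᵢ) = Kₒ + α·Naₒ → α = (4.7452·132.0 − 4.22) / (117.0 − 4.7452·18.0)
α = (626.4 − 4.22) / (117.0 − 85.41) = 622.2/31.59 = 19.7

20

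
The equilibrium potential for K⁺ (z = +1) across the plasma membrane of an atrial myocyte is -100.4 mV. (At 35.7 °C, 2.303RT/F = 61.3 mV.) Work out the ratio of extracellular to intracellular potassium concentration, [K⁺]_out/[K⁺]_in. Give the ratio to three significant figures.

log₁₀([out]/[in]) = E·z/(61.3) = -100.4 × 1 / 61.3 = -1.6378
[out]/[in] = 10^(-1.6378) = 0.02302

0.0230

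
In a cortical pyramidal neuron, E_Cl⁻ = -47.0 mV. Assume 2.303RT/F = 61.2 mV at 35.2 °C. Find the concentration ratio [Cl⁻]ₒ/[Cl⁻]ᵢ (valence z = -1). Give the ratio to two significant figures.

5.9

log₁₀([out]/[in]) = E·z/(61.2) = -47.0 × -1 / 61.2 = 0.7680
[out]/[in] = 10^(0.7680) = 5.861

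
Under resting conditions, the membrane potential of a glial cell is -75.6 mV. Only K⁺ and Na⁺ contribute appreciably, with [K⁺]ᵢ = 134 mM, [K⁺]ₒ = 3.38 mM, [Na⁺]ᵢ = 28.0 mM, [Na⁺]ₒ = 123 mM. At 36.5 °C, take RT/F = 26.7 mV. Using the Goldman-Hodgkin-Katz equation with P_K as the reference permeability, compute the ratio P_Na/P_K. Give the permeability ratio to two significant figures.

0.037

Let α = P_Na/P_K. GHK: Vm = 26.7·ln[(Kₒ + α·Naₒ)/(Kᵢ + α·Naᵢ)].
e^(Vm/26.7) = e^(-75.6/26.7) = 0.058927
So 0.058927·(Kᵢ + α·Naᵢ) = Kₒ + α·Naₒ → α = (0.058927·134.0 − 3.38) / (123.0 − 0.058927·28.0)
α = (7.896 − 3.38) / (123.0 − 1.65) = 4.516/121.4 = 0.03722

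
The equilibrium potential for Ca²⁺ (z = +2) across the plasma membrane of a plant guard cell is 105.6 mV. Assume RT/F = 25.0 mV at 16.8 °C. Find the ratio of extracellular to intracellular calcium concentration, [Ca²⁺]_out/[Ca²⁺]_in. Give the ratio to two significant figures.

4700

ln([out]/[in]) = E·z/(25.0) = 105.6 × 2 / 25.0 = 8.4480
[out]/[in] = e^(8.4480) = 4666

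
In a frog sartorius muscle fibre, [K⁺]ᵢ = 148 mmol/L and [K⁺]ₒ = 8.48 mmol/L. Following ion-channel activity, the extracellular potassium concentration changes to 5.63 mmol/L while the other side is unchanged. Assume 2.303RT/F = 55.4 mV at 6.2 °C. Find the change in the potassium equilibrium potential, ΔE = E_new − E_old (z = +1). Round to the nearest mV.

E_old = (55.4/1)·log₁₀(8.48/148) = -68.80 mV
E_new = (55.4/1)·log₁₀(5.63/148) = -78.65 mV
ΔE = -78.65 − (-68.80) = -9.85 mV

-10 mV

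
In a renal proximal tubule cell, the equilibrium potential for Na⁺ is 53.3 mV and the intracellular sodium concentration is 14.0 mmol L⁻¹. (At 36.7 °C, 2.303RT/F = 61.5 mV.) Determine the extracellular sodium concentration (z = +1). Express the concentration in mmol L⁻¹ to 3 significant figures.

Nernst: E = (61.5/1) · log₁₀([out]/[in]), so log₁₀([out]/[in]) = 53.3 × 1 / 61.5 = 0.8667.
[out]/[in] = 10^(0.8667) = 7.356.
[out] = 7.356 × 14.0 = 103 mmol L⁻¹.

103 mmol L⁻¹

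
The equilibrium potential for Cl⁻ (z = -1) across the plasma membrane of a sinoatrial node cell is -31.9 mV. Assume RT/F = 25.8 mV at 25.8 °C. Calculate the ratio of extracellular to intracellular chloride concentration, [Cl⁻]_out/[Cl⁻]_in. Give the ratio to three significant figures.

ln([out]/[in]) = E·z/(25.8) = -31.9 × -1 / 25.8 = 1.2364
[out]/[in] = e^(1.2364) = 3.443

3.44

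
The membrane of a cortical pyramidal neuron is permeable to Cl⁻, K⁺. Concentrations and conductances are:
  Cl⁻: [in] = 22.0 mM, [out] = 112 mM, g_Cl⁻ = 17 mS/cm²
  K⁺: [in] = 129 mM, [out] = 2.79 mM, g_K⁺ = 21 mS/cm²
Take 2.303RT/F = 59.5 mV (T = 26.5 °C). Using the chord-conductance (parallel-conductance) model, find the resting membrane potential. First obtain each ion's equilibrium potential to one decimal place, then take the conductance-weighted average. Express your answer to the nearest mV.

-74 mV

E_Cl⁻ = (59.5/-1)·log₁₀(112/22.0) = -42.1 mV
E_K⁺ = (59.5/1)·log₁₀(2.79/129) = -99.1 mV
Vm = (Σ gᵢEᵢ)/(Σ gᵢ) = (17·-42.1 + 21·-99.1) / (17 + 21)
= -2796.80 / 38 = -73.60 mV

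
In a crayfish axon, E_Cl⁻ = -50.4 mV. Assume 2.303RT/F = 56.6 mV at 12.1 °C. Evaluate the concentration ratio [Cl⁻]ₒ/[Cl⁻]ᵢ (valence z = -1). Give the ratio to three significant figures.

log₁₀([out]/[in]) = E·z/(56.6) = -50.4 × -1 / 56.6 = 0.8905
[out]/[in] = 10^(0.8905) = 7.771

7.77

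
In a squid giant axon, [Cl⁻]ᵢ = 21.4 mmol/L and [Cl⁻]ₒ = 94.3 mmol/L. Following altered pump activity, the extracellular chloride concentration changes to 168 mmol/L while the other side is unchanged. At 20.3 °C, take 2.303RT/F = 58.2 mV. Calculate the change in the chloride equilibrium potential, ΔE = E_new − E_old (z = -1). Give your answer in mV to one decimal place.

E_old = (58.2/-1)·log₁₀(94.3/21.4) = -37.49 mV
E_new = (58.2/-1)·log₁₀(168/21.4) = -52.08 mV
ΔE = -52.08 − (-37.49) = -14.60 mV

-14.6 mV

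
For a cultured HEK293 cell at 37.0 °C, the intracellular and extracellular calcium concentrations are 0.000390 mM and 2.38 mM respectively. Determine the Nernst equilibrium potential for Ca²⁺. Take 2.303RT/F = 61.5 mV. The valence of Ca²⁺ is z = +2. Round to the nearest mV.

E = (61.5/z) · log₁₀([Ca²⁺]_out/[Ca²⁺]_in) with z = +2.
= (61.5/2) · log₁₀(2.38/0.000390) = 30.75 · log₁₀(6103)
= 30.75 · (3.7855) = 116.40 mV

116 mV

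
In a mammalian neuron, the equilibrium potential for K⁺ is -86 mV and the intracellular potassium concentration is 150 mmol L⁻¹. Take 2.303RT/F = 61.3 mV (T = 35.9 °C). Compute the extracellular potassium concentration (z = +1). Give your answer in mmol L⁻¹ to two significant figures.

5.9 mmol L⁻¹

Nernst: E = (61.3/1) · log₁₀([out]/[in]), so log₁₀([out]/[in]) = -86.0 × 1 / 61.3 = -1.4029.
[out]/[in] = 10^(-1.4029) = 0.03954.
[out] = 0.03954 × 150 = 5.931 mmol L⁻¹.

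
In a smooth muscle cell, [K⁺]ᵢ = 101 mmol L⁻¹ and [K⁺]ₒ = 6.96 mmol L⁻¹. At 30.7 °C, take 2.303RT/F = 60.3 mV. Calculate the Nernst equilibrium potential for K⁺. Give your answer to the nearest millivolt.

E = (60.3/z) · log₁₀([K⁺]_out/[K⁺]_in) with z = +1.
= (60.3/1) · log₁₀(6.96/101) = 60.30 · log₁₀(0.06891)
= 60.30 · (-1.1617) = -70.05 mV

-70 mV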